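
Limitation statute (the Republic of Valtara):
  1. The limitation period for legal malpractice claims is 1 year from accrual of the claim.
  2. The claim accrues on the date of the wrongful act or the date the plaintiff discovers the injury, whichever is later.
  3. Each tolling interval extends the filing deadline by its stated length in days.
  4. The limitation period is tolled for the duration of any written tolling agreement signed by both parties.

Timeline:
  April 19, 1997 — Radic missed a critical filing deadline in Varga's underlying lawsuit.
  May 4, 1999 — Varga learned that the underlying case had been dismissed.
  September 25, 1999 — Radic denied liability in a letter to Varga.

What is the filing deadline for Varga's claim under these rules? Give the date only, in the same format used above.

Taking the later of the act (April 19, 1997) and discovery (May 4, 1999), the claim accrued on May 4, 1999.
1 year from May 4, 1999 is May 4, 2000.
The other events in the timeline have no effect on the limitation period under the stated rules.

May 4, 2000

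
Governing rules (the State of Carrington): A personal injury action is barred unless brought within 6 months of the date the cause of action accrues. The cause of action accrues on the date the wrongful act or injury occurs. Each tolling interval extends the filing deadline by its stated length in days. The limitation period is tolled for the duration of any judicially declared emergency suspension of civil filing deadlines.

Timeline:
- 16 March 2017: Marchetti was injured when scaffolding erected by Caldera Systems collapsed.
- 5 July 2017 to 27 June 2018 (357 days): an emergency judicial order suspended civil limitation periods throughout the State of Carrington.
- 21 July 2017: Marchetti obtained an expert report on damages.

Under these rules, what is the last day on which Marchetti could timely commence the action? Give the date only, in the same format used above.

8 September 2018

The claim accrued on 16 March 2017, when the wrongful act occurred.
6 months from 16 March 2017 is 16 September 2017.
Because the emergency suspension of filing deadlines ran from 5 July 2017 to 27 June 2018, the deadline is extended by 357 days to 8 September 2018.
None of the other events listed affects the running of the period under the stated rules.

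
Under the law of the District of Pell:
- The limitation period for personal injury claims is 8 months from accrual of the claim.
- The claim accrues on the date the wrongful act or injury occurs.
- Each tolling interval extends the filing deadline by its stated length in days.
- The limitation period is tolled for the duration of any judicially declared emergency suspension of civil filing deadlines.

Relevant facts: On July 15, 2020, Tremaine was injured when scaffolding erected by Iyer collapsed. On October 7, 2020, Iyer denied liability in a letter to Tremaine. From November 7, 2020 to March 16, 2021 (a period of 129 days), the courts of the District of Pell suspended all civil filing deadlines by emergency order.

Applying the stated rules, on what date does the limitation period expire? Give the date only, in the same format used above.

July 22, 2021

The claim accrued on July 15, 2020, when the wrongful act occurred.
The untolled deadline — 8 months after July 15, 2020 — is March 15, 2021.
The period was tolled for 129 days by the emergency suspension of filing deadlines (November 7, 2020 to March 16, 2021), pushing the deadline to July 22, 2021.
None of the other events listed affects the running of the period under the stated rules.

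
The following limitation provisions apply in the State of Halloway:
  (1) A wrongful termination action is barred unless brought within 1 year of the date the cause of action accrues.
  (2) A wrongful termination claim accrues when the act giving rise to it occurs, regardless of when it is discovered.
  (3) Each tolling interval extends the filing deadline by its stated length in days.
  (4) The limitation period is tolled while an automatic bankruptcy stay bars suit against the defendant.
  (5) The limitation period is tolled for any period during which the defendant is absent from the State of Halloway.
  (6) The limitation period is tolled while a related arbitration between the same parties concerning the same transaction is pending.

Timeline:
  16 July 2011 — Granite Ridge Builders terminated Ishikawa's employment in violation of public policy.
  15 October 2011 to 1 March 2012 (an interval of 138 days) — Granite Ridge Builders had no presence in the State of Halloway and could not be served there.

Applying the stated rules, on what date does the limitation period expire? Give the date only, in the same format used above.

1 December 2012

The cause of action accrued on 16 July 2011, the date of the act.
Adding the 1 year base period to 16 July 2011 gives a deadline of 16 July 2012, before any tolling.
Because the defendant's absence from the jurisdiction ran from 15 October 2011 to 1 March 2012, the deadline is extended by 138 days to 1 December 2012.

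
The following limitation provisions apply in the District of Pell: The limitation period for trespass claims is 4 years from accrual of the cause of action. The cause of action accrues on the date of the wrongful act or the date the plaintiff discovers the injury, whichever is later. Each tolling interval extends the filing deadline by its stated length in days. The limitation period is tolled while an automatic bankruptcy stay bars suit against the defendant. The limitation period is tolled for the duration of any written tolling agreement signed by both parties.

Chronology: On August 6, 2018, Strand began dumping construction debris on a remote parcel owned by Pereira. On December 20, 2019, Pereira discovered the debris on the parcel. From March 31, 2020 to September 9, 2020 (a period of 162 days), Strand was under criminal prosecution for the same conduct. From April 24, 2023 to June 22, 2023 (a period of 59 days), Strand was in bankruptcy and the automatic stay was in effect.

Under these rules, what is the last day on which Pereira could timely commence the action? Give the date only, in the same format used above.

February 17, 2024

Taking the later of the act (August 6, 2018) and discovery (December 20, 2019), the claim accrued on December 20, 2019.
Adding the 4 years base period to December 20, 2019 gives a deadline of December 20, 2023, before any tolling.
The automatic bankruptcy stay from April 24, 2023 to June 22, 2023 tolled the period for 59 days, extending the deadline to February 17, 2024.
Although a criminal prosecution ran from March 31, 2020 to September 9, 2020, the stated rules do not make that a tolling event, so it is disregarded.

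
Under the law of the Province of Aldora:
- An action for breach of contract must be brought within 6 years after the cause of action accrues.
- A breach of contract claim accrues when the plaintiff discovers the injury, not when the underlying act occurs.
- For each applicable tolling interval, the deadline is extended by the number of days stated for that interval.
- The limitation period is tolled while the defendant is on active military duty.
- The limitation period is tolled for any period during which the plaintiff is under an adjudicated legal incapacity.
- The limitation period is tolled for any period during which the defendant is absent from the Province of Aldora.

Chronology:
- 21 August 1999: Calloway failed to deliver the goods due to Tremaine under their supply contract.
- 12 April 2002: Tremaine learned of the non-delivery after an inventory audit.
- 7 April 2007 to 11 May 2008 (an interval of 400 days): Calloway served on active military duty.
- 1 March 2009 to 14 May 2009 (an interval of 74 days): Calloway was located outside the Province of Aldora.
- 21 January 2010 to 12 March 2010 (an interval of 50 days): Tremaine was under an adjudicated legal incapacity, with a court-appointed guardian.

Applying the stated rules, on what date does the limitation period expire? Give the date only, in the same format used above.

Under the discovery rule, the claim accrued on 12 April 2002, when Tremaine discovered the injury — not on the 21 August 1999 date of the underlying act.
6 years from 12 April 2002 is 12 April 2008.
The period was tolled for 400 days by the defendant's active military service (7 April 2007 to 11 May 2008), pushing the deadline to 17 May 2009.
Because the defendant's absence from the jurisdiction ran from 1 March 2009 to 14 May 2009, the deadline is extended by 74 days to 30 July 2009.
By the time the plaintiff's legal incapacity began on 21 January 2010, the limitation period had already expired on 30 July 2009; that interval cannot revive it.

30 July 2009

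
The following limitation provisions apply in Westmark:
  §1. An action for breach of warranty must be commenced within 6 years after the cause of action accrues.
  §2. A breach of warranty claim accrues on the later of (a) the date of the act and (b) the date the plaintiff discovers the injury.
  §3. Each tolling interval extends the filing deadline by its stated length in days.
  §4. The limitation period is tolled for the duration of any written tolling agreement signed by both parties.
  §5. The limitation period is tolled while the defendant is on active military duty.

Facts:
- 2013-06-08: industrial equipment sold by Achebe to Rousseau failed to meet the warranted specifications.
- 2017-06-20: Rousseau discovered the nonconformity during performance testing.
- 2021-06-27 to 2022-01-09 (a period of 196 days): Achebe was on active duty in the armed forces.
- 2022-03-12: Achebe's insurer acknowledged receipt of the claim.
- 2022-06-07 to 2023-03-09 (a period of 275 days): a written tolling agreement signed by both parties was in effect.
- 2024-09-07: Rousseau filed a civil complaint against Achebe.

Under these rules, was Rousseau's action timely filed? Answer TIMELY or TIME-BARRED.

Taking the later of the act (2013-06-08) and discovery (2017-06-20), the claim accrued on 2017-06-20.
The untolled deadline — 6 years after 2017-06-20 — is 2023-06-20.
The period was tolled for 196 days by the defendant's active military service (2021-06-27 to 2022-01-09), pushing the deadline to 2024-01-02.
Because the written tolling agreement ran from 2022-06-07 to 2023-03-09, the deadline is extended by 275 days to 2024-10-03.
The other events in the timeline have no effect on the limitation period under the stated rules.
Rousseau filed on 2024-09-07, before the 2024-10-03 deadline, so the action is timely.

TIMELY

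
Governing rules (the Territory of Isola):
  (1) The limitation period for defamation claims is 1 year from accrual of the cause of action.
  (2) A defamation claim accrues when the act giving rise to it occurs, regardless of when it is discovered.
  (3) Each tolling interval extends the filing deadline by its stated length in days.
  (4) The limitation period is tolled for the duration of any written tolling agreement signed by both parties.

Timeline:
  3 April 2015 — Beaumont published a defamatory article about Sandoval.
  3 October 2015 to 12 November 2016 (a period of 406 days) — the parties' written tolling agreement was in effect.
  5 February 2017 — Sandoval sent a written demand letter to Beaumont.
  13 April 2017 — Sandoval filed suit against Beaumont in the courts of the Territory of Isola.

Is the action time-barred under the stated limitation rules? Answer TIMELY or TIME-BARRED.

The limitation period began to run on 3 April 2015.
The untolled deadline — 1 year after 3 April 2015 — is 3 April 2016.
Because the written tolling agreement ran from 3 October 2015 to 12 November 2016, the deadline is extended by 406 days to 14 May 2017.
Nothing else in the chronology tolls or restarts the period.
Filing on 13 April 2017 beat the 14 May 2017 deadline — the action is timely.

TIMELY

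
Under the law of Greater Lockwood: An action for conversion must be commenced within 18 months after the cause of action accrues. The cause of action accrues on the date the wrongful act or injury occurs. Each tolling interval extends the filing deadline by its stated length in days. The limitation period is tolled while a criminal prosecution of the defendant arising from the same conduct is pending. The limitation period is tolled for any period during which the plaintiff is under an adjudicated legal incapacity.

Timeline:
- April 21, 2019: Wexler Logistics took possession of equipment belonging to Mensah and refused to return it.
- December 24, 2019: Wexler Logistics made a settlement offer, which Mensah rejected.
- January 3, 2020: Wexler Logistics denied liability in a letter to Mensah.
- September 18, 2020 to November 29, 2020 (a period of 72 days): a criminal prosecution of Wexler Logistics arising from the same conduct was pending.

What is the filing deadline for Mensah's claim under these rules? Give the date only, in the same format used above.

January 1, 2021

The claim accrued on April 21, 2019, when the wrongful act occurred.
Adding the 18 months base period to April 21, 2019 gives a deadline of October 21, 2020, before any tolling.
The pending criminal prosecution from September 18, 2020 to November 29, 2020 tolled the period for 72 days, extending the deadline to January 1, 2021.
None of the other events listed affects the running of the period under the stated rules.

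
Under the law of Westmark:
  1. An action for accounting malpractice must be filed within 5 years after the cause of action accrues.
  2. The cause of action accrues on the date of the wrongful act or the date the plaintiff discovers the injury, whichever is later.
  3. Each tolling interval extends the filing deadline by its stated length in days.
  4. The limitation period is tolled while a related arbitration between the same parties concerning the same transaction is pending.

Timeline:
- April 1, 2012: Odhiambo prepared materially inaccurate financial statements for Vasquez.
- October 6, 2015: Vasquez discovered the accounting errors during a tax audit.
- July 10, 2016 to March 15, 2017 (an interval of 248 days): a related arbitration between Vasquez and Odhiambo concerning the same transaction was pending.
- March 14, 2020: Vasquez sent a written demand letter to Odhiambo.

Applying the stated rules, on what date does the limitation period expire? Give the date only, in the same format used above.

The claim accrued on October 6, 2015 — the later of the April 1, 2012 act and the October 6, 2015 discovery.
The untolled deadline — 5 years after October 6, 2015 — is October 6, 2020.
The pending related arbitration from July 10, 2016 to March 15, 2017 tolled the period for 248 days, extending the deadline to June 11, 2021.
Nothing else in the chronology tolls or restarts the period.

June 11, 2021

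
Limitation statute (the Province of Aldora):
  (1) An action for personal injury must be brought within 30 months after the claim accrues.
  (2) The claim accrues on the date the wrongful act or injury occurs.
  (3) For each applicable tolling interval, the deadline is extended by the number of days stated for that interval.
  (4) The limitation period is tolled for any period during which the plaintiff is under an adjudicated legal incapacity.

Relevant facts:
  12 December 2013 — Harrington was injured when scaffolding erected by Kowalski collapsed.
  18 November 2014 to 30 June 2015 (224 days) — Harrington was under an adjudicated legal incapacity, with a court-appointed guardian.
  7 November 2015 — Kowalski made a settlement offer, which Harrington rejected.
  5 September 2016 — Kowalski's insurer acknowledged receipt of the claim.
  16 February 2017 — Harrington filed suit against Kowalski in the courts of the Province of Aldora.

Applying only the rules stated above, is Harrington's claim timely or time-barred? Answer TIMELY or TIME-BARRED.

The claim accrued on 12 December 2013, when the wrongful act occurred.
30 months from 12 December 2013 is 12 June 2016.
Because the plaintiff's legal incapacity ran from 18 November 2014 to 30 June 2015, the deadline is extended by 224 days to 22 January 2017.
None of the other events listed affects the running of the period under the stated rules.
Harrington filed on 16 February 2017, after the 22 January 2017 deadline, so the action is time-barred.

TIME-BARRED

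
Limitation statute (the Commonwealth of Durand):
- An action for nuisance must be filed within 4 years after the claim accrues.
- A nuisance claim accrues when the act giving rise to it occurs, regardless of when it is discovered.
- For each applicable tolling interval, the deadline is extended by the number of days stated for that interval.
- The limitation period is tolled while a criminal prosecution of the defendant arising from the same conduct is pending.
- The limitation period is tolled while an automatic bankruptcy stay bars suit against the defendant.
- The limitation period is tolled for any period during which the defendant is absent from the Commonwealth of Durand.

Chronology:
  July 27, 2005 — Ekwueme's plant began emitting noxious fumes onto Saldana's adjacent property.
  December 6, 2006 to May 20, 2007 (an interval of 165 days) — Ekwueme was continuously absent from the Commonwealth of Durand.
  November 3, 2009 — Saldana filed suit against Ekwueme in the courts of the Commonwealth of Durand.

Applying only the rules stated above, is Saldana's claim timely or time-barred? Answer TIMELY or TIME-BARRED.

The limitation period began to run on July 27, 2005.
The untolled deadline — 4 years after July 27, 2005 — is July 27, 2009.
The defendant's absence from the jurisdiction from December 6, 2006 to May 20, 2007 tolled the period for 165 days, extending the deadline to January 8, 2010.
Saldana filed on November 3, 2009, before the January 8, 2010 deadline, so the action is timely.

TIMELY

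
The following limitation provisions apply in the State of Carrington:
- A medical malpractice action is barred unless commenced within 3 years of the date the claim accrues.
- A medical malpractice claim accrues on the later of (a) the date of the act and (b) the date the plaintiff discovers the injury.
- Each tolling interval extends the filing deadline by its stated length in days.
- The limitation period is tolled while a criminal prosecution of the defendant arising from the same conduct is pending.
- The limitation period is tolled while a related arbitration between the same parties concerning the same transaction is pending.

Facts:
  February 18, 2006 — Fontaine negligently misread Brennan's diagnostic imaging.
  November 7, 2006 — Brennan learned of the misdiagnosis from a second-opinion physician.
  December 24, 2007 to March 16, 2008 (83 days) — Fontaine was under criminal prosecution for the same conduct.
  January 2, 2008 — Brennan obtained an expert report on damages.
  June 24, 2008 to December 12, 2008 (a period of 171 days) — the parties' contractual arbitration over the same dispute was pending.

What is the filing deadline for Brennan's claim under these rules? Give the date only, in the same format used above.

July 19, 2010

The claim accrued on November 7, 2006 — the later of the February 18, 2006 act and the November 7, 2006 discovery.
The untolled deadline — 3 years after November 7, 2006 — is November 7, 2009.
The period was tolled for 83 days by the pending criminal prosecution (December 24, 2007 to March 16, 2008), pushing the deadline to January 29, 2010.
The period was tolled for 171 days by the pending related arbitration (June 24, 2008 to December 12, 2008), pushing the deadline to July 19, 2010.
None of the other events listed affects the running of the period under the stated rules.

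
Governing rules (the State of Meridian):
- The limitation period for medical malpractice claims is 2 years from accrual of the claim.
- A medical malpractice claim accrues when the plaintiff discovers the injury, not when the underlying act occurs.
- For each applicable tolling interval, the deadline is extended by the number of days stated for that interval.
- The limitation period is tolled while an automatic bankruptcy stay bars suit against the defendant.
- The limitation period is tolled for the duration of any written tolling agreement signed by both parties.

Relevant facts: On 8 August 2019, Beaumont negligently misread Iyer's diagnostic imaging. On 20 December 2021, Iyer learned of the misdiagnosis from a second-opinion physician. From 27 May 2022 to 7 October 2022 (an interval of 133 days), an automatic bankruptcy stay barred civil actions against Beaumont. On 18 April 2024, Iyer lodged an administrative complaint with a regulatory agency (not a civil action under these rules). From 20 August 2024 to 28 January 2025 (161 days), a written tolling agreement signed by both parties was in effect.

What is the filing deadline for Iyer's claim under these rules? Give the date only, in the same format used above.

1 May 2024

The claim did not accrue until Iyer discovered the injury on 20 December 2021; the 8 August 2019 act date does not start the clock under the stated rule.
Adding the 2 years base period to 20 December 2021 gives a deadline of 20 December 2023, before any tolling.
The automatic bankruptcy stay from 27 May 2022 to 7 October 2022 tolled the period for 133 days, extending the deadline to 1 May 2024.
The written tolling agreement starting 20 August 2024 came too late — the period had run on 1 May 2024 — and so does not extend the deadline.
None of the other events listed affects the running of the period under the stated rules.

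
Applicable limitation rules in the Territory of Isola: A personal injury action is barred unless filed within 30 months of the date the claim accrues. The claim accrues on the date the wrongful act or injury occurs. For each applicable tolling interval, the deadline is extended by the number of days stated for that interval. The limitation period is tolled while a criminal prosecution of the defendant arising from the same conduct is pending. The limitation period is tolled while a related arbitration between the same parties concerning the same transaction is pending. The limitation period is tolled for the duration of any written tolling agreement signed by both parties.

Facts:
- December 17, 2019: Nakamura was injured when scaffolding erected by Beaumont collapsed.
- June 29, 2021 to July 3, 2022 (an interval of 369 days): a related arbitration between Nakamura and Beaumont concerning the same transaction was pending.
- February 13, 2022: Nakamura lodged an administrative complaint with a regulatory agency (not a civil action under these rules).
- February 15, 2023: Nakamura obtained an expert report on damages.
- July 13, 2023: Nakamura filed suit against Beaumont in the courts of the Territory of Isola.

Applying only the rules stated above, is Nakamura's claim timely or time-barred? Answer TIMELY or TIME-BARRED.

TIME-BARRED

The limitation period began to run on December 17, 2019.
30 months from December 17, 2019 is June 17, 2022.
The period was tolled for 369 days by the pending related arbitration (June 29, 2021 to July 3, 2022), pushing the deadline to June 21, 2023.
Nothing else in the chronology tolls or restarts the period.
Nakamura filed on July 13, 2023, after the June 21, 2023 deadline, so the action is time-barred.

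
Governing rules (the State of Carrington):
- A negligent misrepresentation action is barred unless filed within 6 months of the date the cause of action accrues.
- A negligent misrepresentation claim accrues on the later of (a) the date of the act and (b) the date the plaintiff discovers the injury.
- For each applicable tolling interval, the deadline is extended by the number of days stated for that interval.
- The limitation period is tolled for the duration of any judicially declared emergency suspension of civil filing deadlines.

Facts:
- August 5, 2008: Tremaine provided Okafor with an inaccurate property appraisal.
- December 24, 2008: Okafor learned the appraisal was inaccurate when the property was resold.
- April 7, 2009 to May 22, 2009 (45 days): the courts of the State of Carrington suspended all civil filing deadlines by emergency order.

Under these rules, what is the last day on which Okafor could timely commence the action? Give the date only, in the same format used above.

August 8, 2009

Taking the later of the act (August 5, 2008) and discovery (December 24, 2008), the claim accrued on December 24, 2008.
6 months from December 24, 2008 is June 24, 2009.
Because the emergency suspension of filing deadlines ran from April 7, 2009 to May 22, 2009, the deadline is extended by 45 days to August 8, 2009.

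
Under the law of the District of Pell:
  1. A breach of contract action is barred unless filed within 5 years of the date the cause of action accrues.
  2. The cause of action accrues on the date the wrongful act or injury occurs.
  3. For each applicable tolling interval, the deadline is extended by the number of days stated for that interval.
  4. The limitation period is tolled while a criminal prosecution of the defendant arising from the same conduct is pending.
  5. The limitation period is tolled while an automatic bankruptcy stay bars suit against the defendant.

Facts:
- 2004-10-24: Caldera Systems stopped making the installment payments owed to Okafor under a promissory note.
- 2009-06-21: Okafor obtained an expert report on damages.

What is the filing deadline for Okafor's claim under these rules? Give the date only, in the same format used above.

The claim accrued on 2004-10-24, when the wrongful act occurred.
The untolled deadline — 5 years after 2004-10-24 — is 2009-10-24.
Nothing else in the chronology tolls or restarts the period.

2009-10-24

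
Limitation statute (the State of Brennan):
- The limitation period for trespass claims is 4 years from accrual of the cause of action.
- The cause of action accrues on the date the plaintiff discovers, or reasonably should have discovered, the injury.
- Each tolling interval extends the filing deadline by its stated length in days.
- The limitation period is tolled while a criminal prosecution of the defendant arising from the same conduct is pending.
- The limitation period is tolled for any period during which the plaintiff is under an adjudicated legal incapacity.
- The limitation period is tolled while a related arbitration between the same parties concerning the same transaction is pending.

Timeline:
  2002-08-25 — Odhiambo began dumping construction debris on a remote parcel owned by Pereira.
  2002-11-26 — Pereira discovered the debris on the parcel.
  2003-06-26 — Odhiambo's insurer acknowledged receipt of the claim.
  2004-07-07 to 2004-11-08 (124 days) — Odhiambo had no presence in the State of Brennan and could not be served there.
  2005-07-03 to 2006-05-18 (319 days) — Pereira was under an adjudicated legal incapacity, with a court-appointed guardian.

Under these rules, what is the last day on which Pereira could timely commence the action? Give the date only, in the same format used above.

2007-10-11

The claim did not accrue until Pereira discovered the injury on 2002-11-26; the 2002-08-25 act date does not start the clock under the stated rule.
4 years from 2002-11-26 is 2006-11-26.
The plaintiff's legal incapacity from 2005-07-03 to 2006-05-18 tolled the period for 319 days, extending the deadline to 2007-10-11.
Although the defendant's absence ran from 2004-07-07 to 2004-11-08, the stated rules do not make that a tolling event, so it is disregarded.
The other events in the timeline have no effect on the limitation period under the stated rules.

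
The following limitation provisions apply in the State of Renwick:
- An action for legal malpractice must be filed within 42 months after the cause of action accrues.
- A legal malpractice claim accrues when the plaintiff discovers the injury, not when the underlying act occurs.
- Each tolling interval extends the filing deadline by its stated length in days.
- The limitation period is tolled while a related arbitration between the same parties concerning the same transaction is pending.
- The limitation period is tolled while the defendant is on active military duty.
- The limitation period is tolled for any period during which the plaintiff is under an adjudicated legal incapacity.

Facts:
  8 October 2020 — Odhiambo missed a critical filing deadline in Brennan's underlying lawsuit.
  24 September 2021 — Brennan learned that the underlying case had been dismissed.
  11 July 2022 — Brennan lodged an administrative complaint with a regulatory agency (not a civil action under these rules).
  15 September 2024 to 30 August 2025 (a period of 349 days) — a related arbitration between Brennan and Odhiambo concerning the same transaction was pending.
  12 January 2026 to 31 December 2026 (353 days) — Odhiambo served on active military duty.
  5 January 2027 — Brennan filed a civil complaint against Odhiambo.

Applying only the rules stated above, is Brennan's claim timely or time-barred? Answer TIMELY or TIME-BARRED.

TIMELY

Accrual is tied to discovery, so the period began on 24 September 2021 rather than on 8 October 2020 when the act occurred.
42 months from 24 September 2021 is 24 March 2025.
Because the pending related arbitration ran from 15 September 2024 to 30 August 2025, the deadline is extended by 349 days to 8 March 2026.
The period was tolled for 353 days by the defendant's active military service (12 January 2026 to 31 December 2026), pushing the deadline to 24 February 2027.
Nothing else in the chronology tolls or restarts the period.
The 5 January 2027 filing precedes the 24 February 2027 deadline; the claim is timely.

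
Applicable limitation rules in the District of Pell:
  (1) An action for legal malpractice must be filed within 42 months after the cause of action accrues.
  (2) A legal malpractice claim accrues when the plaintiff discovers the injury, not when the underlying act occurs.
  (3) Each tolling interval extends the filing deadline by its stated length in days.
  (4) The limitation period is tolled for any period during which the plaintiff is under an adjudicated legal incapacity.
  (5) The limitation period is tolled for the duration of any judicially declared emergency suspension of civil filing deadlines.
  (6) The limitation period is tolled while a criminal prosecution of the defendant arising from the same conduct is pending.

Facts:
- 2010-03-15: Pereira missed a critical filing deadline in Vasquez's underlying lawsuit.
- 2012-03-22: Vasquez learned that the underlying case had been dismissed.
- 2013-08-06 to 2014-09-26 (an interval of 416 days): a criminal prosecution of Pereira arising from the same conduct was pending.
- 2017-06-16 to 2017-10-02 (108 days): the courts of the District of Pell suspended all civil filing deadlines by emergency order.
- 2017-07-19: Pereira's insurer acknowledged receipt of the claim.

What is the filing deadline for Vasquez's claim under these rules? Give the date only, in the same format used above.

2016-11-11

Accrual is tied to discovery, so the period began on 2012-03-22 rather than on 2010-03-15 when the act occurred.
The untolled deadline — 42 months after 2012-03-22 — is 2015-09-22.
The period was tolled for 416 days by the pending criminal prosecution (2013-08-06 to 2014-09-26), pushing the deadline to 2016-11-11.
The emergency suspension of filing deadlines from 2017-06-16 to 2017-10-02 began after the period had already run on 2016-11-11, so it has no tolling effect.
Nothing else in the chronology tolls or restarts the period.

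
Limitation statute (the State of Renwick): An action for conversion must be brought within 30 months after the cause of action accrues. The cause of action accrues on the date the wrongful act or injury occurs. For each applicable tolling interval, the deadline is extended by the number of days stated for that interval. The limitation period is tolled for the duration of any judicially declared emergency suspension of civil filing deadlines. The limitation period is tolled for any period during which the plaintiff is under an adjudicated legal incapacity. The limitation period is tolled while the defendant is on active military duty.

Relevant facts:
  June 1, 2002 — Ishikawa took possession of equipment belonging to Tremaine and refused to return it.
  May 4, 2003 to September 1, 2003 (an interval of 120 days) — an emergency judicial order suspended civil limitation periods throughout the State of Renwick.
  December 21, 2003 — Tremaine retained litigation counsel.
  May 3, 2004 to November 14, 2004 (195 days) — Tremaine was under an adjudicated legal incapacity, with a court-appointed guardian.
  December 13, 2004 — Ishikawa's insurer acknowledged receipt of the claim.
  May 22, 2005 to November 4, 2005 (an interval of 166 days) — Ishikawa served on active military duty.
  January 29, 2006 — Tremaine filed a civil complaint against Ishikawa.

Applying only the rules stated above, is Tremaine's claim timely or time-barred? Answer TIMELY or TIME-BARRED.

The cause of action accrued on June 1, 2002, the date of the act.
The untolled deadline — 30 months after June 1, 2002 — is December 1, 2004.
Because the emergency suspension of filing deadlines ran from May 4, 2003 to September 1, 2003, the deadline is extended by 120 days to March 31, 2005.
The plaintiff's legal incapacity from May 3, 2004 to November 14, 2004 tolled the period for 195 days, extending the deadline to October 12, 2005.
The defendant's active military service from May 22, 2005 to November 4, 2005 tolled the period for 166 days, extending the deadline to March 27, 2006.
The other events in the timeline have no effect on the limitation period under the stated rules.
Tremaine filed on January 29, 2006, before the March 27, 2006 deadline, so the action is timely.

TIMELY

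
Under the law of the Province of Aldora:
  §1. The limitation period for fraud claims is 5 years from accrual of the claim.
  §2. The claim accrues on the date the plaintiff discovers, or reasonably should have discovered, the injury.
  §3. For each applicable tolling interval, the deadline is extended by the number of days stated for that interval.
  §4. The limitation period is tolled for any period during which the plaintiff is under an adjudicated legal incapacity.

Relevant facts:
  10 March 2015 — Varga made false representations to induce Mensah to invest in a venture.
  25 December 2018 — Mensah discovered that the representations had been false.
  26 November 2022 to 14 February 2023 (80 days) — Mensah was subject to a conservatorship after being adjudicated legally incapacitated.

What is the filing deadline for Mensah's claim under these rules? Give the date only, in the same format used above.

14 March 2024

Accrual is tied to discovery, so the period began on 25 December 2018 rather than on 10 March 2015 when the act occurred.
Adding the 5 years base period to 25 December 2018 gives a deadline of 25 December 2023, before any tolling.
Because the plaintiff's legal incapacity ran from 26 November 2022 to 14 February 2023, the deadline is extended by 80 days to 14 March 2024.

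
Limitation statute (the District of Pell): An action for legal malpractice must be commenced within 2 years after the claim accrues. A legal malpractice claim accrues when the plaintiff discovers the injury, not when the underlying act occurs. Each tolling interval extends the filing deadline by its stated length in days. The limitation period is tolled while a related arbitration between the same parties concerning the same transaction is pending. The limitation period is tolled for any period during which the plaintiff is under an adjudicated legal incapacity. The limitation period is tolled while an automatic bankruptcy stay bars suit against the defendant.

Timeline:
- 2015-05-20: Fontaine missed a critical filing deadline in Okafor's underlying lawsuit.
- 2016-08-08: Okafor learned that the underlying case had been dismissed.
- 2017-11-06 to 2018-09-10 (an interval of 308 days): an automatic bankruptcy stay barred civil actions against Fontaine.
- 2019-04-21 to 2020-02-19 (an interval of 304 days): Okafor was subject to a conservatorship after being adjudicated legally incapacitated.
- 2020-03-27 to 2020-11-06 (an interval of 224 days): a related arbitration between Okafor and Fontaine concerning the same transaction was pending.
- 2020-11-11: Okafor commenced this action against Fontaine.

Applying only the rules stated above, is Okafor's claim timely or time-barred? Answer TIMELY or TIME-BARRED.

The claim did not accrue until Okafor discovered the injury on 2016-08-08; the 2015-05-20 act date does not start the clock under the stated rule.
Adding the 2 years base period to 2016-08-08 gives a deadline of 2018-08-08, before any tolling.
Because the automatic bankruptcy stay ran from 2017-11-06 to 2018-09-10, the deadline is extended by 308 days to 2019-06-12.
The plaintiff's legal incapacity from 2019-04-21 to 2020-02-19 tolled the period for 304 days, extending the deadline to 2020-04-11.
Because the pending related arbitration ran from 2020-03-27 to 2020-11-06, the deadline is extended by 224 days to 2020-11-21.
Okafor filed on 2020-11-11, before the 2020-11-21 deadline, so the action is timely.

TIMELY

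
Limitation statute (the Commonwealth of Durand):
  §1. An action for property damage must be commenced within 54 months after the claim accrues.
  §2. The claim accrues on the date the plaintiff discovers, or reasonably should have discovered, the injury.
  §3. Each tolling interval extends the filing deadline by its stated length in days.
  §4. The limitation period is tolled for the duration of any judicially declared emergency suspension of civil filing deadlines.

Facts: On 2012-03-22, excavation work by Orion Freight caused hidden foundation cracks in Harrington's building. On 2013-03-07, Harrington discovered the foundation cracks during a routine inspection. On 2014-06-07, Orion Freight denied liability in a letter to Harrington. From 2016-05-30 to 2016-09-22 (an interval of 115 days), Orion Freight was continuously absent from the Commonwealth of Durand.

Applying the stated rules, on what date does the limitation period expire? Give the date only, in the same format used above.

2017-09-07

The claim did not accrue until Harrington discovered the injury on 2013-03-07; the 2012-03-22 act date does not start the clock under the stated rule.
The untolled deadline — 54 months after 2013-03-07 — is 2017-09-07.
Although the defendant's absence ran from 2016-05-30 to 2016-09-22, the stated rules do not make that a tolling event, so it is disregarded.
The other events in the timeline have no effect on the limitation period under the stated rules.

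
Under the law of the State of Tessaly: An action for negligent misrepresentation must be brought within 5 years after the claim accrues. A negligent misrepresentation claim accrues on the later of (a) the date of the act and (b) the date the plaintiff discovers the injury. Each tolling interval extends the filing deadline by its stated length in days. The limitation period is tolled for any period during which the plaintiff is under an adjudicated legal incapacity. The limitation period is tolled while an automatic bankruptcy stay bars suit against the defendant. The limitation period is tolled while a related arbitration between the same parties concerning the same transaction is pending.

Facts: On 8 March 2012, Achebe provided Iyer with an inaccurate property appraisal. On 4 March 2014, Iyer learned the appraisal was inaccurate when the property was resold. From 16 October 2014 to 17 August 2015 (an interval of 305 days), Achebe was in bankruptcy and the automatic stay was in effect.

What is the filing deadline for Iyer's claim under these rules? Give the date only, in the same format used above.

3 January 2020

The claim accrued on 4 March 2014 — the later of the 8 March 2012 act and the 4 March 2014 discovery.
The untolled deadline — 5 years after 4 March 2014 — is 4 March 2019.
Because the automatic bankruptcy stay ran from 16 October 2014 to 17 August 2015, the deadline is extended by 305 days to 3 January 2020.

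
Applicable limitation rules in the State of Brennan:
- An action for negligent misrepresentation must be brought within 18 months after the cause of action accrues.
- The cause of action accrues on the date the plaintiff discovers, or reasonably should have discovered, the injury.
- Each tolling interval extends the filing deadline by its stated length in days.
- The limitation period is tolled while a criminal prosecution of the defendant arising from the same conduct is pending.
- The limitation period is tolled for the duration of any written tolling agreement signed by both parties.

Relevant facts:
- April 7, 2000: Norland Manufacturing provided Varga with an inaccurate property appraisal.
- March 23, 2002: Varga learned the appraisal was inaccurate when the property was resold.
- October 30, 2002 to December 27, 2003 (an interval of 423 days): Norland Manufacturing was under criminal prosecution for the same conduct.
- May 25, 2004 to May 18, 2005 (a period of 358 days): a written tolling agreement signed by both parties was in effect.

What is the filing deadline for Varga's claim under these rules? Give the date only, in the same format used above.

The claim did not accrue until Varga discovered the injury on March 23, 2002; the April 7, 2000 act date does not start the clock under the stated rule.
18 months from March 23, 2002 is September 23, 2003.
The period was tolled for 423 days by the pending criminal prosecution (October 30, 2002 to December 27, 2003), pushing the deadline to November 19, 2004.
The written tolling agreement from May 25, 2004 to May 18, 2005 tolled the period for 358 days, extending the deadline to November 12, 2005.

November 12, 2005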